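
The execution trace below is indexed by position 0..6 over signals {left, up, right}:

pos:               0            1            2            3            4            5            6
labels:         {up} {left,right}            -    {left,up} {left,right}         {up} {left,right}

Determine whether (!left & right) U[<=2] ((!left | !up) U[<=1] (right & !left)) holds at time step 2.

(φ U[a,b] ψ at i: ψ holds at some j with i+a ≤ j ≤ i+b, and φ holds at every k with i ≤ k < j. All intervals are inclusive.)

Need some j in [2,4] with ((!left | !up) U[<=1] (right & !left)), and (!left & right) at every k in [2,j-1].
  j=2: ((!left | !up) U[<=1] (right & !left)) — fails.
  j=3: ((!left | !up) U[<=1] (right & !left)) — fails.
  j=4: ((!left | !up) U[<=1] (right & !left)) — fails.
No j in the window works → until fails.

False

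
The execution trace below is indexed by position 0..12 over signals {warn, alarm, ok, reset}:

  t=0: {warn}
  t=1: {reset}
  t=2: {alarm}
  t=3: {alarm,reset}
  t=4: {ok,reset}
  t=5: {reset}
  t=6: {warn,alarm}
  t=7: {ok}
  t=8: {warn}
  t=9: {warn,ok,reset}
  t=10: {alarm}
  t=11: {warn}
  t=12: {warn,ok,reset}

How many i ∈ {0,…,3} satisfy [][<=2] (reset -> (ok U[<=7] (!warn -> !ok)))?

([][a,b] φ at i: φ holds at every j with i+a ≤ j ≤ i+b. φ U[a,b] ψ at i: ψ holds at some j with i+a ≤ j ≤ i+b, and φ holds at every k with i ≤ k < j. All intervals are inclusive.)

4

Evaluate at each i in [0,3]:
  i=0: ✓ (all of [0,2])
  i=1: ✓ (all of [1,3])
  i=2: ✓ (all of [2,4])
  i=3: ✓ (all of [3,5])
Positions where it holds: {0, 1, 2, 3} → 4.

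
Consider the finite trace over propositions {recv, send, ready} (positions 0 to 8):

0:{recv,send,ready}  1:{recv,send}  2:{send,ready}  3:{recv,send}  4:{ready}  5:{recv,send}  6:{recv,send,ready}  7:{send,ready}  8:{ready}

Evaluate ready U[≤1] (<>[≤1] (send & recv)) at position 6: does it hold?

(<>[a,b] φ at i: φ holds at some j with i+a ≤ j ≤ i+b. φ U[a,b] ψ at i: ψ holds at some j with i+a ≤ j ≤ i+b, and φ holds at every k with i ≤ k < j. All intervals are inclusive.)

Need some j in [6,7] with <>[≤1] (send & recv), and ready at every k in [6,j-1].
  j=6: <>[≤1] (send & recv) holds; no prefix to check → satisfied.

Holds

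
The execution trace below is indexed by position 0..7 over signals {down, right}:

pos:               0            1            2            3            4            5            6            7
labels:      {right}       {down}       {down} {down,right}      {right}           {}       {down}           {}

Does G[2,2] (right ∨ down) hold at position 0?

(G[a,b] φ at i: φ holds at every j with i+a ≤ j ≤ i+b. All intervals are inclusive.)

Holds

Check (right ∨ down) at every j in [2,2]:
  j=2: true
All positions satisfy it → formula holds.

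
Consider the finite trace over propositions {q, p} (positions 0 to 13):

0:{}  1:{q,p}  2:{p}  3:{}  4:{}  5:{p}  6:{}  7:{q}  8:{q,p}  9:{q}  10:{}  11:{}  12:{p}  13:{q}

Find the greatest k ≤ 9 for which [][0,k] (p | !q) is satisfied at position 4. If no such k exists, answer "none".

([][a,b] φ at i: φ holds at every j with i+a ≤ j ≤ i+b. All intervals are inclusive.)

2

(p | !q) must hold from j=4 onward; find where it first fails.
  j=4: holds
  j=5: holds
  j=6: holds
  j=7: fails
Holds on [4,6], so largest k = 2.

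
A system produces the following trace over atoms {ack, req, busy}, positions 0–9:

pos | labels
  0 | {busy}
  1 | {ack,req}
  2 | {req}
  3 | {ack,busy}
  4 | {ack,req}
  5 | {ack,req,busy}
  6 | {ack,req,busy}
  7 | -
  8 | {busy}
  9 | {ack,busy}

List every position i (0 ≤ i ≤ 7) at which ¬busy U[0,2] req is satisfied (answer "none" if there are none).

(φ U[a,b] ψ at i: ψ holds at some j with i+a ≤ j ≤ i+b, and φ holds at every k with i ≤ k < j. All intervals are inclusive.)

1, 2, 4, 5, 6

Evaluate at each i in [0,7]:
  i=0: ✗ (lhs fails at k=0 before rhs at j=1)
  i=1: ✓ (rhs at j=1)
  i=2: ✓ (rhs at j=2)
  i=3: ✗ (lhs fails at k=3 before rhs at j=4)
  i=4: ✓ (rhs at j=4)
  i=5: ✓ (rhs at j=5)
  i=6: ✓ (rhs at j=6)
  i=7: ✗ (no rhs in [7,9])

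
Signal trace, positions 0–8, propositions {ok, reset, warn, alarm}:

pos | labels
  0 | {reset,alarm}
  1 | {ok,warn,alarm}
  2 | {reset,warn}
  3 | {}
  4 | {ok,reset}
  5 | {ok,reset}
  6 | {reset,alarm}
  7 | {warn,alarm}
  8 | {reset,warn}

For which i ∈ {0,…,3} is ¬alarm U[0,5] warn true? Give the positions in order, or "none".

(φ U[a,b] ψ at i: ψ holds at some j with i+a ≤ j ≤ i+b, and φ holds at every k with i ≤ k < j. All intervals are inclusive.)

Evaluate at each i in [0,3]:
  i=0: ✗ (lhs fails at k=0 before rhs at j=1)
  i=1: ✓ (rhs at j=1)
  i=2: ✓ (rhs at j=2)
  i=3: ✗ (lhs fails at k=6 before rhs at j=7)

1, 2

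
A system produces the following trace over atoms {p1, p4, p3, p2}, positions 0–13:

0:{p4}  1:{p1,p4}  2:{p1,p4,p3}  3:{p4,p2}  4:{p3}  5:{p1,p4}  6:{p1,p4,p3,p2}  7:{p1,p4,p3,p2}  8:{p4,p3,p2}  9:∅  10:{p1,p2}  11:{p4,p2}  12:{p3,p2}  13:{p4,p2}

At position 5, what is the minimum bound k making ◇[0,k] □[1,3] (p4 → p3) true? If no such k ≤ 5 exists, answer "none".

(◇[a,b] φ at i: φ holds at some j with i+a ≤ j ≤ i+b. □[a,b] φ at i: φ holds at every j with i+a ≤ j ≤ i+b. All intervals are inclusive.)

0

Scan j = 5,6,… for □[1,3] (p4 → p3):
  j=5: holds
First hit at j=5, so smallest k = 5-5 = 0.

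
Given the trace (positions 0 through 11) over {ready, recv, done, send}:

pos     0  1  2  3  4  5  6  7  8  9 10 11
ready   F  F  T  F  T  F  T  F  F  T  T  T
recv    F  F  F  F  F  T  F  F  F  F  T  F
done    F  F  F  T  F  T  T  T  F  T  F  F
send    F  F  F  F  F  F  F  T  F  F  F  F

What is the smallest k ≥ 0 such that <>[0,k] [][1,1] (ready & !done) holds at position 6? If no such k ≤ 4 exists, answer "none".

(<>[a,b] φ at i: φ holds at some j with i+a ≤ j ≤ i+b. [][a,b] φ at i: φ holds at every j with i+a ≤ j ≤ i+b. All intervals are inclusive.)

3

Scan j = 6,7,… for [][1,1] (ready & !done):
  j=6: fails
  j=7: fails
  j=8: fails
  j=9: holds
First hit at j=9, so smallest k = 9-6 = 3.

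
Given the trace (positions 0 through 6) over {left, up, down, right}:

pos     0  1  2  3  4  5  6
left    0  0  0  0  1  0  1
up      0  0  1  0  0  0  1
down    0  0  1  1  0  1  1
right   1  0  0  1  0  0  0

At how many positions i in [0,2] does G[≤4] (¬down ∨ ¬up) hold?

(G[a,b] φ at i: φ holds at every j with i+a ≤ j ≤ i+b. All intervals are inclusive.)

Evaluate at each i in [0,2]:
  i=0: ✗ (fails at j=2)
  i=1: ✗ (fails at j=2)
  i=2: ✗ (fails at j=2)
Positions where it holds: {} → 0.

0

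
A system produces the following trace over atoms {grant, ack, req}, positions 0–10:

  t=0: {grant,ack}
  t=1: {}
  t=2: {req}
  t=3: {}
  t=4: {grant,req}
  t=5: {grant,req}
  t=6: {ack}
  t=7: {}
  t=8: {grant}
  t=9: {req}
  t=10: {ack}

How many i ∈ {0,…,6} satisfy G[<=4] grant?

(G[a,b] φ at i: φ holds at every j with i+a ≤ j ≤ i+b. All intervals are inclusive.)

Evaluate at each i in [0,6]:
  i=0: ✗ (fails at j=1)
  i=1: ✗ (fails at j=1)
  i=2: ✗ (fails at j=2)
  i=3: ✗ (fails at j=3)
  i=4: ✗ (fails at j=6)
  i=5: ✗ (fails at j=6)
  i=6: ✗ (fails at j=6)
Positions where it holds: {} → 0.

0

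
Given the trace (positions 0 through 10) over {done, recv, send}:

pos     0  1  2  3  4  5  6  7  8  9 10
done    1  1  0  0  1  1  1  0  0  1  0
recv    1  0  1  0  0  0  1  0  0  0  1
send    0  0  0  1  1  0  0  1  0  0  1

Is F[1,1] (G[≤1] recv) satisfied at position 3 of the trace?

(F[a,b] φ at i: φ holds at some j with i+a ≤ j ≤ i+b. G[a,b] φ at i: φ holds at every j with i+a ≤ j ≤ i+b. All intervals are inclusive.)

False

Check G[≤1] recv at each j in [4,4]:
  j=4: fails at 4
No position in the window satisfies it → formula fails.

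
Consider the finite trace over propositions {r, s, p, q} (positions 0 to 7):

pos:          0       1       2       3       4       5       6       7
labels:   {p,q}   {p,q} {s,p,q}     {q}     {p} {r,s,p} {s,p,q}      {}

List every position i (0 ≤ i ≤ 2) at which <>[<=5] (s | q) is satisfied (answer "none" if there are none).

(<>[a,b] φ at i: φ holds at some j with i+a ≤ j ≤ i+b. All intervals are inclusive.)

Evaluate at each i in [0,2]:
  i=0: ✓ (witness j=0)
  i=1: ✓ (witness j=1)
  i=2: ✓ (witness j=2)

0, 1, 2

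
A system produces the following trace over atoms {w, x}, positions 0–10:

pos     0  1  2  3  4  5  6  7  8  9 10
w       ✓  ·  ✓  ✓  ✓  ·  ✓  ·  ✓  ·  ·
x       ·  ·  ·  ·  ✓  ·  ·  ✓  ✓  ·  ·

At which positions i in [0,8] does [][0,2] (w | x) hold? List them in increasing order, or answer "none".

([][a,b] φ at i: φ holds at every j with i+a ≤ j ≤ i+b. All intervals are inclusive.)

Evaluate at each i in [0,8]:
  i=0: ✗ (fails at j=1)
  i=1: ✗ (fails at j=1)
  i=2: ✓ (all of [2,4])
  i=3: ✗ (fails at j=5)
  i=4: ✗ (fails at j=5)
  i=5: ✗ (fails at j=5)
  i=6: ✓ (all of [6,8])
  i=7: ✗ (fails at j=9)
  i=8: ✗ (fails at j=9)

2, 6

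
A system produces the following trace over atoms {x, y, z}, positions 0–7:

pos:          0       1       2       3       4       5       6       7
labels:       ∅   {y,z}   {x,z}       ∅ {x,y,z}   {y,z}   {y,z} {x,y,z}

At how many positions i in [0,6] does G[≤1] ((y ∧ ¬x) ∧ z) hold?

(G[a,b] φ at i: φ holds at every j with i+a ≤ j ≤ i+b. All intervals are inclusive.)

Evaluate at each i in [0,6]:
  i=0: ✗ (fails at j=0)
  i=1: ✗ (fails at j=2)
  i=2: ✗ (fails at j=2)
  i=3: ✗ (fails at j=3)
  i=4: ✗ (fails at j=4)
  i=5: ✓ (all of [5,6])
  i=6: ✗ (fails at j=7)
Positions where it holds: {5} → 1.

1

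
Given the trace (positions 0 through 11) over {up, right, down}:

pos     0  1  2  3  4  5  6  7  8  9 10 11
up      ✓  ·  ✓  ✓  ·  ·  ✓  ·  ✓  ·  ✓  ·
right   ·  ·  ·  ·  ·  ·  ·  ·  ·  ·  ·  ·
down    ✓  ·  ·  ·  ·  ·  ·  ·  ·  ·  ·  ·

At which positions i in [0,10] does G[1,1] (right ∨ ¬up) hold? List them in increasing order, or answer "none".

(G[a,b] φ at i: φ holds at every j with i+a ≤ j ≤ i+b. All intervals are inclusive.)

0, 3, 4, 6, 8, 10

Evaluate at each i in [0,10]:
  i=0: ✓ (all of [1,1])
  i=1: ✗ (fails at j=2)
  i=2: ✗ (fails at j=3)
  i=3: ✓ (all of [4,4])
  i=4: ✓ (all of [5,5])
  i=5: ✗ (fails at j=6)
  i=6: ✓ (all of [7,7])
  i=7: ✗ (fails at j=8)
  i=8: ✓ (all of [9,9])
  i=9: ✗ (fails at j=10)
  i=10: ✓ (all of [11,11])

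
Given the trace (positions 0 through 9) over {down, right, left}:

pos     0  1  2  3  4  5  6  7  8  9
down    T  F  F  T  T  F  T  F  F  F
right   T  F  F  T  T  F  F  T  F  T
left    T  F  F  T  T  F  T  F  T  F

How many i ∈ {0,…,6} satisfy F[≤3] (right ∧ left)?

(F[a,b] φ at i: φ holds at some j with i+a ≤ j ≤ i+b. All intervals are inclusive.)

Evaluate at each i in [0,6]:
  i=0: ✓ (witness j=0)
  i=1: ✓ (witness j=3)
  i=2: ✓ (witness j=3)
  i=3: ✓ (witness j=3)
  i=4: ✓ (witness j=4)
  i=5: ✗ (none in [5,8])
  i=6: ✗ (none in [6,9])
Positions where it holds: {0, 1, 2, 3, 4} → 5.

5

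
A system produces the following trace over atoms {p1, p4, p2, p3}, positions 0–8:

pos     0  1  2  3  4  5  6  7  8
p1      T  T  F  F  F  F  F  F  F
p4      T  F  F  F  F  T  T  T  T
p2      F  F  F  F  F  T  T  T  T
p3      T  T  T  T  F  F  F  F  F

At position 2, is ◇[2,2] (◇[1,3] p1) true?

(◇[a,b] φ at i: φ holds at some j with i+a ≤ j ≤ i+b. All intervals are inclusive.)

Does not hold

Check ◇[1,3] p1 at each j in [4,4]:
  j=4: fails (none in [5,7])
No position in the window satisfies it → formula fails.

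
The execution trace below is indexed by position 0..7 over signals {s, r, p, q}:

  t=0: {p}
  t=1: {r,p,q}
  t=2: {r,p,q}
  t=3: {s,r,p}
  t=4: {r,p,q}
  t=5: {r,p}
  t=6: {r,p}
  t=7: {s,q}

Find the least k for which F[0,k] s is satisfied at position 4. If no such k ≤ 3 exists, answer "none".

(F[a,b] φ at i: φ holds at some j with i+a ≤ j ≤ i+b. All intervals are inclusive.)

Scan j = 4,5,… for s:
  j=4: fails
  j=5: fails
  j=6: fails
  j=7: holds
First hit at j=7, so smallest k = 7-4 = 3.

3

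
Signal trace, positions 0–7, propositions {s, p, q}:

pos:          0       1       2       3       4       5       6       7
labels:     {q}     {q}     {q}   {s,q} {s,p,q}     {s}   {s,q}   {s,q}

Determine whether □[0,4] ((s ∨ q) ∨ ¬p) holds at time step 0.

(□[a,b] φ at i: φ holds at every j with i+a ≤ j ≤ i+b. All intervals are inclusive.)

Check ((s ∨ q) ∨ ¬p) at every j in [0,4]:
  j=0: true
  j=1: true
  j=2: true
  j=3: true
  j=4: true
All positions satisfy it → formula holds.

Yes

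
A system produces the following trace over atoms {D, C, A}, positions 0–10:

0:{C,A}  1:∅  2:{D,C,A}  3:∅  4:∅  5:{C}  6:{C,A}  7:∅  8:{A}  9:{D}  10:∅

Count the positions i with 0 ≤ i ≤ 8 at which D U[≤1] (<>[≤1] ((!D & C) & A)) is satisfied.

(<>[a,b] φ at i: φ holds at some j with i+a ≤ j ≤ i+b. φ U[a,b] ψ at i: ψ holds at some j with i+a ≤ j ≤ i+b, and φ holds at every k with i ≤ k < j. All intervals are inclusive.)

3

Evaluate at each i in [0,8]:
  i=0: ✓ (rhs at j=0)
  i=1: ✗ (no rhs in [1,2])
  i=2: ✗ (no rhs in [2,3])
  i=3: ✗ (no rhs in [3,4])
  i=4: ✗ (lhs fails at k=4 before rhs at j=5)
  i=5: ✓ (rhs at j=5)
  i=6: ✓ (rhs at j=6)
  i=7: ✗ (no rhs in [7,8])
  i=8: ✗ (no rhs in [8,9])
Positions where it holds: {0, 5, 6} → 3.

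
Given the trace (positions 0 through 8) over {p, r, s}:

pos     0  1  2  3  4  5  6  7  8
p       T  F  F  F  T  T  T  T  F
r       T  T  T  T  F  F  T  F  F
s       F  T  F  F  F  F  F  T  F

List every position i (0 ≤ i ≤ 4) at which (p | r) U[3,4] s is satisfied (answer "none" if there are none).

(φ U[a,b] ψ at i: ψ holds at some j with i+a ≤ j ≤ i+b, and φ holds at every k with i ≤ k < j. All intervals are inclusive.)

Evaluate at each i in [0,4]:
  i=0: ✗ (no rhs in [3,4])
  i=1: ✗ (no rhs in [4,5])
  i=2: ✗ (no rhs in [5,6])
  i=3: ✓ (rhs at j=7; lhs holds on [3,6])
  i=4: ✓ (rhs at j=7; lhs holds on [4,6])

3, 4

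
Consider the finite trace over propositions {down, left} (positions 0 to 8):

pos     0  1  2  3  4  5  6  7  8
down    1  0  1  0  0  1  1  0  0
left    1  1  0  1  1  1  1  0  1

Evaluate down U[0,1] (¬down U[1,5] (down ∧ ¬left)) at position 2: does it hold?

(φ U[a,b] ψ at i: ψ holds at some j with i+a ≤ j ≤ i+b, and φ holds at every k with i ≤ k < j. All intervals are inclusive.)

Does not hold

Need some j in [2,3] with (¬down U[1,5] (down ∧ ¬left)), and down at every k in [2,j-1].
  j=2: (¬down U[1,5] (down ∧ ¬left)) — fails.
  j=3: (¬down U[1,5] (down ∧ ¬left)) — fails.
No j in the window works → until fails.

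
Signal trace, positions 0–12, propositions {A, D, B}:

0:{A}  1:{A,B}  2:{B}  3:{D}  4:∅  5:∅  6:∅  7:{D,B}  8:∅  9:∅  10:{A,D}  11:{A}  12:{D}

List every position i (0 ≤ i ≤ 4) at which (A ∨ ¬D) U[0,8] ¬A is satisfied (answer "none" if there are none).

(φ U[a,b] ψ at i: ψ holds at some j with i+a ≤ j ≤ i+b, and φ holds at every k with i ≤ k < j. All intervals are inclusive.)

Evaluate at each i in [0,4]:
  i=0: ✓ (rhs at j=2; lhs holds on [0,1])
  i=1: ✓ (rhs at j=2; lhs holds on [1,1])
  i=2: ✓ (rhs at j=2)
  i=3: ✓ (rhs at j=3)
  i=4: ✓ (rhs at j=4)

0, 1, 2, 3, 4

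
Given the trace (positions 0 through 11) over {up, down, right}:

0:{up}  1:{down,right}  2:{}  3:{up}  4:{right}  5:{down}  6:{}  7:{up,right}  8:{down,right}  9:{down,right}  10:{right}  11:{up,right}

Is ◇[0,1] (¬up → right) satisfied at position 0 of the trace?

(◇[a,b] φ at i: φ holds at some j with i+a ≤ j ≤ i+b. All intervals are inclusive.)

Holds

Check (¬up → right) at each j in [0,1]:
  j=0: true
  j=1: true
Found at j=0 → formula holds.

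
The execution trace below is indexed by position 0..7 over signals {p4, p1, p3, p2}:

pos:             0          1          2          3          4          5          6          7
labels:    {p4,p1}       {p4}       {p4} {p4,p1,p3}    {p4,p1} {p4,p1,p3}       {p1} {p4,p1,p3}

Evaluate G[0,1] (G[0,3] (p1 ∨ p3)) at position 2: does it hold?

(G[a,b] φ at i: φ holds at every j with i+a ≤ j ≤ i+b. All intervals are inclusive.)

Check G[0,3] (p1 ∨ p3) at every j in [2,3]:
  j=2: fails at 2
  j=3: holds on [3,6]
Fails at j=2 → formula fails.

Does not hold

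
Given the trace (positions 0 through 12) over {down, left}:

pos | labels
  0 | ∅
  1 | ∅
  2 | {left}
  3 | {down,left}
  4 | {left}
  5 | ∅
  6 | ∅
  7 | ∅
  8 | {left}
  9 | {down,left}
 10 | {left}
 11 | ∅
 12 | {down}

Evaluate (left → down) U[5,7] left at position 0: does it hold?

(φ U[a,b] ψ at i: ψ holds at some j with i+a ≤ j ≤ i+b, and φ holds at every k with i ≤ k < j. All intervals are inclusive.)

Need some j in [5,7] with left, and (left → down) at every k in [0,j-1].
  j=5: left false.
  j=6: left false.
  j=7: left false.
No j in the window works → until fails.

False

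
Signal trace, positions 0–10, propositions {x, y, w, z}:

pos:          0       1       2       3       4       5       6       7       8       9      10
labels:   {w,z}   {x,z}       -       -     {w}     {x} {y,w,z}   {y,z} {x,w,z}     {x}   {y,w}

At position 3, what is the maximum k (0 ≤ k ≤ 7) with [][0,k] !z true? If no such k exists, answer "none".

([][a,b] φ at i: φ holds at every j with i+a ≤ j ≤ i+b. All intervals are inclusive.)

2

!z must hold from j=3 onward; find where it first fails.
  j=3: holds
  j=4: holds
  j=5: holds
  j=6: fails
Holds on [3,5], so largest k = 2.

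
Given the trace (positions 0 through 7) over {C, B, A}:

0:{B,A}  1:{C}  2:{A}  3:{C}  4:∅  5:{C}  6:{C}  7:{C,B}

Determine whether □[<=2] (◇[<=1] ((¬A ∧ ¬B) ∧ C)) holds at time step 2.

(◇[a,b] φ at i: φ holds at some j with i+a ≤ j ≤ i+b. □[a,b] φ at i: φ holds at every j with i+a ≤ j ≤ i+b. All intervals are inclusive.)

Check ◇[<=1] ((¬A ∧ ¬B) ∧ C) at every j in [2,4]:
  j=2: holds (witness at 3)
  j=3: holds (witness at 3)
  j=4: holds (witness at 5)
All positions satisfy it → formula holds.

Holds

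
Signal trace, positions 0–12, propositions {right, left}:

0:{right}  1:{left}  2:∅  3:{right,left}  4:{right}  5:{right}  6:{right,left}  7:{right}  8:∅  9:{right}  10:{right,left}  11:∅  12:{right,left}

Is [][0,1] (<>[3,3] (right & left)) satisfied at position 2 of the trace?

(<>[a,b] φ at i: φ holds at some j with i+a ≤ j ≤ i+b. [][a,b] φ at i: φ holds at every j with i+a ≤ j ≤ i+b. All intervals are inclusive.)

Check <>[3,3] (right & left) at every j in [2,3]:
  j=2: fails (none in [5,5])
  j=3: holds (witness at 6)
Fails at j=2 → formula fails.

False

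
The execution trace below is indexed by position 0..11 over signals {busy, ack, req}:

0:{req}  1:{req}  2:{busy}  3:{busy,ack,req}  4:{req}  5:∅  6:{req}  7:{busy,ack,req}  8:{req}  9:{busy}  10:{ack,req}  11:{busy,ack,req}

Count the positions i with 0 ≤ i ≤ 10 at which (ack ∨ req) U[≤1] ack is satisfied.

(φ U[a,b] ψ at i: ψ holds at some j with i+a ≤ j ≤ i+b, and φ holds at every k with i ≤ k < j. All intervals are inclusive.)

Evaluate at each i in [0,10]:
  i=0: ✗ (no rhs in [0,1])
  i=1: ✗ (no rhs in [1,2])
  i=2: ✗ (lhs fails at k=2 before rhs at j=3)
  i=3: ✓ (rhs at j=3)
  i=4: ✗ (no rhs in [4,5])
  i=5: ✗ (no rhs in [5,6])
  i=6: ✓ (rhs at j=7; lhs holds on [6,6])
  i=7: ✓ (rhs at j=7)
  i=8: ✗ (no rhs in [8,9])
  i=9: ✗ (lhs fails at k=9 before rhs at j=10)
  i=10: ✓ (rhs at j=10)
Positions where it holds: {3, 6, 7, 10} → 4.

4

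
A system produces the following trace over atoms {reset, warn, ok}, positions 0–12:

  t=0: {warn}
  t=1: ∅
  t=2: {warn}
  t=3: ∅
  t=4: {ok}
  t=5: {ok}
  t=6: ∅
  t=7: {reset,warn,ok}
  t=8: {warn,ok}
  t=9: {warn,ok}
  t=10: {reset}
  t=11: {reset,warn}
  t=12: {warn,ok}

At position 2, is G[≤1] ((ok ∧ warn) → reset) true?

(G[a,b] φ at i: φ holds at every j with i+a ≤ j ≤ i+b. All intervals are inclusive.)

Holds

Check ((ok ∧ warn) → reset) at every j in [2,3]:
  j=2: antecedent false → ✓
  j=3: antecedent false → ✓
All positions satisfy it → formula holds.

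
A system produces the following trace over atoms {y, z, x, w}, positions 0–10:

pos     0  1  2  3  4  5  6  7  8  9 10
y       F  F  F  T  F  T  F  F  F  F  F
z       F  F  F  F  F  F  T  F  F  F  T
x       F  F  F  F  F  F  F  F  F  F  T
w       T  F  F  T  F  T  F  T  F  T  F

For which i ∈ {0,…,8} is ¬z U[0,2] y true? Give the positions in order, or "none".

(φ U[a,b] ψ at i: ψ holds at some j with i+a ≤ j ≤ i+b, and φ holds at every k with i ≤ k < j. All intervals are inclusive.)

Evaluate at each i in [0,8]:
  i=0: ✗ (no rhs in [0,2])
  i=1: ✓ (rhs at j=3; lhs holds on [1,2])
  i=2: ✓ (rhs at j=3; lhs holds on [2,2])
  i=3: ✓ (rhs at j=3)
  i=4: ✓ (rhs at j=5; lhs holds on [4,4])
  i=5: ✓ (rhs at j=5)
  i=6: ✗ (no rhs in [6,8])
  i=7: ✗ (no rhs in [7,9])
  i=8: ✗ (no rhs in [8,10])

1, 2, 3, 4, 5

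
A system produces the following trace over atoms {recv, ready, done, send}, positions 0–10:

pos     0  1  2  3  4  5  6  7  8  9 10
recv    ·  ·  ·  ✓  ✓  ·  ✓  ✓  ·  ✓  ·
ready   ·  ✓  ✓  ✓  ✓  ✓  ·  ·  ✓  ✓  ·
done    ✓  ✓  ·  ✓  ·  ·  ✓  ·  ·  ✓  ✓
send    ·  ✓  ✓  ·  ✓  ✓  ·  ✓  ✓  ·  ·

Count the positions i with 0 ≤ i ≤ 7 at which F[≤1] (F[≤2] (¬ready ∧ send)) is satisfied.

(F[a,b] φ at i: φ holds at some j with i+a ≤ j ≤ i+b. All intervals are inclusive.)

4

Evaluate at each i in [0,7]:
  i=0: ✗ (none in [0,1])
  i=1: ✗ (none in [1,2])
  i=2: ✗ (none in [2,3])
  i=3: ✗ (none in [3,4])
  i=4: ✓ (witness j=5)
  i=5: ✓ (witness j=5)
  i=6: ✓ (witness j=6)
  i=7: ✓ (witness j=7)
Positions where it holds: {4, 5, 6, 7} → 4.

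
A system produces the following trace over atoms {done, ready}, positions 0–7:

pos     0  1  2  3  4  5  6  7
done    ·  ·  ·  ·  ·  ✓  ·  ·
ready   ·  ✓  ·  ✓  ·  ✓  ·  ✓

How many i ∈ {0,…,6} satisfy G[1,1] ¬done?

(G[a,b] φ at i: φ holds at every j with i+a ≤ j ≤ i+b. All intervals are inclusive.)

6

Evaluate at each i in [0,6]:
  i=0: ✓ (all of [1,1])
  i=1: ✓ (all of [2,2])
  i=2: ✓ (all of [3,3])
  i=3: ✓ (all of [4,4])
  i=4: ✗ (fails at j=5)
  i=5: ✓ (all of [6,6])
  i=6: ✓ (all of [7,7])
Positions where it holds: {0, 1, 2, 3, 5, 6} → 6.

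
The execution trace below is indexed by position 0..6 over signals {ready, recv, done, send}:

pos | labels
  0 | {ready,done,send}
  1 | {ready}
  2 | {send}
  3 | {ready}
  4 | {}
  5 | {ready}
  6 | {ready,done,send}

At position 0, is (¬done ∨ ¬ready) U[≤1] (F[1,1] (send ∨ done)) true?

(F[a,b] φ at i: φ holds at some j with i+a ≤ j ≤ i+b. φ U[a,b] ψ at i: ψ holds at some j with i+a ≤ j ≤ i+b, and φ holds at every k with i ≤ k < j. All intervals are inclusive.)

Does not hold

Need some j in [0,1] with F[1,1] (send ∨ done), and (¬done ∨ ¬ready) at every k in [0,j-1].
  j=0: F[1,1] (send ∨ done) — fails (none in [1,1]).
  j=1: F[1,1] (send ∨ done) holds, but (¬done ∨ ¬ready) fails at k=0 → not this j.
No j in the window works → until fails.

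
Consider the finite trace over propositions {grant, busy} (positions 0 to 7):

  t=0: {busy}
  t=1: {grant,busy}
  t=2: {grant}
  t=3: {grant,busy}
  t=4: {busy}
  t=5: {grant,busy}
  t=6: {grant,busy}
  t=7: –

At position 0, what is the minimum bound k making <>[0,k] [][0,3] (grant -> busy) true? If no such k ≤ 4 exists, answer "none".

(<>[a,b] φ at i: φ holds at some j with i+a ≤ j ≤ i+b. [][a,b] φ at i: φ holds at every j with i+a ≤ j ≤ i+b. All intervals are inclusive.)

Scan j = 0,1,… for [][0,3] (grant -> busy):
  j=0: fails
  j=1: fails
  j=2: fails
  j=3: holds
First hit at j=3, so smallest k = 3-0 = 3.

3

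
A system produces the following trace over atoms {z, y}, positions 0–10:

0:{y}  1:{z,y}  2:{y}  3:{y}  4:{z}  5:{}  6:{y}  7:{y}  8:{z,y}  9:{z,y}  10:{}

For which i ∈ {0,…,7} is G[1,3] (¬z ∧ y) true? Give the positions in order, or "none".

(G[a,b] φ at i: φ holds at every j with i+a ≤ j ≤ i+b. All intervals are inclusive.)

none

Evaluate at each i in [0,7]:
  i=0: ✗ (fails at j=1)
  i=1: ✗ (fails at j=4)
  i=2: ✗ (fails at j=4)
  i=3: ✗ (fails at j=4)
  i=4: ✗ (fails at j=5)
  i=5: ✗ (fails at j=8)
  i=6: ✗ (fails at j=8)
  i=7: ✗ (fails at j=8)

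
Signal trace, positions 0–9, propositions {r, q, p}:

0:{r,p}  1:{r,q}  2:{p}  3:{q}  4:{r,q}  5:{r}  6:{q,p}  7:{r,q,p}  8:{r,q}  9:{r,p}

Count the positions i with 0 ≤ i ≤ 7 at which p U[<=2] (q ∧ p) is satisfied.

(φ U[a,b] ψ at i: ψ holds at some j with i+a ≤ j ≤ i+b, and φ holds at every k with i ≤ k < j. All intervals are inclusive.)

Evaluate at each i in [0,7]:
  i=0: ✗ (no rhs in [0,2])
  i=1: ✗ (no rhs in [1,3])
  i=2: ✗ (no rhs in [2,4])
  i=3: ✗ (no rhs in [3,5])
  i=4: ✗ (lhs fails at k=4 before rhs at j=6)
  i=5: ✗ (lhs fails at k=5 before rhs at j=6)
  i=6: ✓ (rhs at j=6)
  i=7: ✓ (rhs at j=7)
Positions where it holds: {6, 7} → 2.

2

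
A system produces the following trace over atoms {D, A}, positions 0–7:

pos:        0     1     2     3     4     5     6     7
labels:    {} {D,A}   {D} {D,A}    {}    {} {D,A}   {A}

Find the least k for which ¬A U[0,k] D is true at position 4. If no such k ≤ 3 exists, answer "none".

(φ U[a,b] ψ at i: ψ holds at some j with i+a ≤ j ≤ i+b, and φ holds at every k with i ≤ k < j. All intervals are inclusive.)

2

Need earliest j ≥ 4 with D, and ¬A at every k in [4,j-1].
  j=4: rhs fails.
  j=5: rhs fails.
  j=6: rhs holds; lhs holds on [4,5]. k = 2.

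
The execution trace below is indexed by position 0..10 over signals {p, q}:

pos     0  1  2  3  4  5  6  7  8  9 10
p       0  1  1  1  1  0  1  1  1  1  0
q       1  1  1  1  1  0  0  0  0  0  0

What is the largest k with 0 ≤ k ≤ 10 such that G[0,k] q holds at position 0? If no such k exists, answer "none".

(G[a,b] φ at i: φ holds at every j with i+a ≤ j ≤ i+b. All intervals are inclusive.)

q must hold from j=0 onward; find where it first fails.
  j=0: holds
  j=1: holds
  j=2: holds
  j=3: holds
  j=4: holds
  j=5: fails
Holds on [0,4], so largest k = 4.

4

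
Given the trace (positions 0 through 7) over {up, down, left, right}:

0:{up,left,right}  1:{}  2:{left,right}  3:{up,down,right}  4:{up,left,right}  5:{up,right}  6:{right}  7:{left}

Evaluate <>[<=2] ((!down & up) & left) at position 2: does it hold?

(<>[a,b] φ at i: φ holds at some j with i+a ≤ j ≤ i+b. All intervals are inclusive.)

Check ((!down & up) & left) at each j in [2,4]:
  j=2: false
  j=3: false
  j=4: true
Found at j=4 → formula holds.

Yes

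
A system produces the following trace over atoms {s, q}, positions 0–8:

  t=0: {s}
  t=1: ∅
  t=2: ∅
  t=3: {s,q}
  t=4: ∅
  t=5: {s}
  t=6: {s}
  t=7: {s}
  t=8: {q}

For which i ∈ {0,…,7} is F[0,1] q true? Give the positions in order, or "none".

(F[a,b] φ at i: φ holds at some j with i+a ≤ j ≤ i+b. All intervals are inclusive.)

2, 3, 7

Evaluate at each i in [0,7]:
  i=0: ✗ (none in [0,1])
  i=1: ✗ (none in [1,2])
  i=2: ✓ (witness j=3)
  i=3: ✓ (witness j=3)
  i=4: ✗ (none in [4,5])
  i=5: ✗ (none in [5,6])
  i=6: ✗ (none in [6,7])
  i=7: ✓ (witness j=8)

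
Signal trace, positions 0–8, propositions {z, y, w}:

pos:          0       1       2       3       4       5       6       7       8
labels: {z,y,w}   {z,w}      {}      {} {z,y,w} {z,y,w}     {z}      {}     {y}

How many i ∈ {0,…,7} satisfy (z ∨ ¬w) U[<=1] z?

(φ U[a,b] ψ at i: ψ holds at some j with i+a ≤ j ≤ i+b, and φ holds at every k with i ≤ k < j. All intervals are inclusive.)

Evaluate at each i in [0,7]:
  i=0: ✓ (rhs at j=0)
  i=1: ✓ (rhs at j=1)
  i=2: ✗ (no rhs in [2,3])
  i=3: ✓ (rhs at j=4; lhs holds on [3,3])
  i=4: ✓ (rhs at j=4)
  i=5: ✓ (rhs at j=5)
  i=6: ✓ (rhs at j=6)
  i=7: ✗ (no rhs in [7,8])
Positions where it holds: {0, 1, 3, 4, 5, 6} → 6.

6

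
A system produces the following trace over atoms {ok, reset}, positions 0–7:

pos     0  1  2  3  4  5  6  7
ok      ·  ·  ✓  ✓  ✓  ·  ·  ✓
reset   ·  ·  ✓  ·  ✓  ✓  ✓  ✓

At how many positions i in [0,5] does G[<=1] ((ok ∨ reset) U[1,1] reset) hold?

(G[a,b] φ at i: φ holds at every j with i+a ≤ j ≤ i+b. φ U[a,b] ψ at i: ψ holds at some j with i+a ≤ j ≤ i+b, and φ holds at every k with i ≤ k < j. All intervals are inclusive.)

Evaluate at each i in [0,5]:
  i=0: ✗ (fails at j=0)
  i=1: ✗ (fails at j=1)
  i=2: ✗ (fails at j=2)
  i=3: ✓ (all of [3,4])
  i=4: ✓ (all of [4,5])
  i=5: ✓ (all of [5,6])
Positions where it holds: {3, 4, 5} → 3.

3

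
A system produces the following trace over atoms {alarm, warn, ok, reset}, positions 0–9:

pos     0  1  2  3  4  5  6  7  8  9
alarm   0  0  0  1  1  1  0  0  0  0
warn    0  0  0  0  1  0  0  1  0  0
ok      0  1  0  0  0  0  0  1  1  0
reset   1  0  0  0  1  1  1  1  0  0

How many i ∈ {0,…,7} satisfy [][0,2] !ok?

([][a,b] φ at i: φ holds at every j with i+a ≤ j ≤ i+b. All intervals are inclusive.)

3

Evaluate at each i in [0,7]:
  i=0: ✗ (fails at j=1)
  i=1: ✗ (fails at j=1)
  i=2: ✓ (all of [2,4])
  i=3: ✓ (all of [3,5])
  i=4: ✓ (all of [4,6])
  i=5: ✗ (fails at j=7)
  i=6: ✗ (fails at j=7)
  i=7: ✗ (fails at j=7)
Positions where it holds: {2, 3, 4} → 3.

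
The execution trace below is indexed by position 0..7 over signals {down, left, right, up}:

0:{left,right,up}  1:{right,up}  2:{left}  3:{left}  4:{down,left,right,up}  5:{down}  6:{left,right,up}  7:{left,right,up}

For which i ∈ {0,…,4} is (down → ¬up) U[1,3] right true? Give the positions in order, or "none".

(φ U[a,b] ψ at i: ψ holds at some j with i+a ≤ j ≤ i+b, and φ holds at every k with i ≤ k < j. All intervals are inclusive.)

0, 1, 2, 3

Evaluate at each i in [0,4]:
  i=0: ✓ (rhs at j=1; lhs holds on [0,0])
  i=1: ✓ (rhs at j=4; lhs holds on [1,3])
  i=2: ✓ (rhs at j=4; lhs holds on [2,3])
  i=3: ✓ (rhs at j=4; lhs holds on [3,3])
  i=4: ✗ (lhs fails at k=4 before rhs at j=6)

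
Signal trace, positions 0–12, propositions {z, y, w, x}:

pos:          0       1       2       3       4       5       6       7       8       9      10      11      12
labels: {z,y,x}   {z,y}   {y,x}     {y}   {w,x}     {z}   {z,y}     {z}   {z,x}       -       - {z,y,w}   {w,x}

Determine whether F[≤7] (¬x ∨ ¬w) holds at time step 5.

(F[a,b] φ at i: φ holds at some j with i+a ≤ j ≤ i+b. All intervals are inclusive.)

Check (¬x ∨ ¬w) at each j in [5,12]:
  j=5: true
  j=6: true
  j=7: true
  j=8: true
  j=9: true
  j=10: true
  j=11: true
  j=12: false
Found at j=5 → formula holds.

True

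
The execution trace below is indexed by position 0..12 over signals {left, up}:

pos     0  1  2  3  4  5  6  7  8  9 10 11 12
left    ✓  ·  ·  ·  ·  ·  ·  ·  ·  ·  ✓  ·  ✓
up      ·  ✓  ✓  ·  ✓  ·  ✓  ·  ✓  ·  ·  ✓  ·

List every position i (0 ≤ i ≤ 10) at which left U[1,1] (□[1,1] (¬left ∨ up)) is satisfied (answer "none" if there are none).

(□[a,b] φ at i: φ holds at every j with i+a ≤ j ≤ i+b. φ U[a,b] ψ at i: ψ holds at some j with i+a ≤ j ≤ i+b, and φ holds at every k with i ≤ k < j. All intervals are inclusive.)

0

Evaluate at each i in [0,10]:
  i=0: ✓ (rhs at j=1; lhs holds on [0,0])
  i=1: ✗ (lhs fails at k=1 before rhs at j=2)
  i=2: ✗ (lhs fails at k=2 before rhs at j=3)
  i=3: ✗ (lhs fails at k=3 before rhs at j=4)
  i=4: ✗ (lhs fails at k=4 before rhs at j=5)
  i=5: ✗ (lhs fails at k=5 before rhs at j=6)
  i=6: ✗ (lhs fails at k=6 before rhs at j=7)
  i=7: ✗ (lhs fails at k=7 before rhs at j=8)
  i=8: ✗ (no rhs in [9,9])
  i=9: ✗ (lhs fails at k=9 before rhs at j=10)
  i=10: ✗ (no rhs in [11,11])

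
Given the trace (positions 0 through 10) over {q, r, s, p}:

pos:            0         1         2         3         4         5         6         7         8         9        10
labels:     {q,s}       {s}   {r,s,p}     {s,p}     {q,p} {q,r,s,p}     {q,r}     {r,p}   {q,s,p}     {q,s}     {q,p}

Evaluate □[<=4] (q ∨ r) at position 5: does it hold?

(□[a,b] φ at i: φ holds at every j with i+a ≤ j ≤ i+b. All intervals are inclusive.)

Holds

Check (q ∨ r) at every j in [5,9]:
  j=5: true
  j=6: true
  j=7: true
  j=8: true
  j=9: true
All positions satisfy it → formula holds.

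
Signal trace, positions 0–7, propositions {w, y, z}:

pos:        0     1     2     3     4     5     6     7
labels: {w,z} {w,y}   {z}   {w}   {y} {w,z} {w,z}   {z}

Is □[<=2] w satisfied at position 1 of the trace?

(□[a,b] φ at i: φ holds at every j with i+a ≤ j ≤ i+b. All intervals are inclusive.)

Check w at every j in [1,3]:
  j=1: true
  j=2: false
  j=3: true
Fails at j=2 → formula fails.

False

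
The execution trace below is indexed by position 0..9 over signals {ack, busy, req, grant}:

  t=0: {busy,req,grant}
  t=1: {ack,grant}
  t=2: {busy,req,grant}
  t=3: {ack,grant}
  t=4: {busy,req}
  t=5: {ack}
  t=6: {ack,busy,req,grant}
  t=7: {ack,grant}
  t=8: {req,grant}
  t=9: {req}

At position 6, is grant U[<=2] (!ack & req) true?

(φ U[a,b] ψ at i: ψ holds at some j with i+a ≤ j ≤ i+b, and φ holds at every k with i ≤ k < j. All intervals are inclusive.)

Need some j in [6,8] with (!ack & req), and grant at every k in [6,j-1].
  j=6: (!ack & req) false.
  j=7: (!ack & req) false.
  j=8: (!ack & req) holds; grant holds at every k in [6,7] → satisfied.

Yes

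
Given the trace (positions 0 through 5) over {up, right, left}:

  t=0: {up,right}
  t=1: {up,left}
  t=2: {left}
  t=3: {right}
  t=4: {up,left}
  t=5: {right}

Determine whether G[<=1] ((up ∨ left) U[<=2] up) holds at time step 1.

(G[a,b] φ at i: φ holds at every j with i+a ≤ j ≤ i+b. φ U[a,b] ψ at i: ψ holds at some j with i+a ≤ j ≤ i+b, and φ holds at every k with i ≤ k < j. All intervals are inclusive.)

False

Check ((up ∨ left) U[<=2] up) at every j in [1,2]:
  j=1: holds
  j=2: fails
Fails at j=2 → formula fails.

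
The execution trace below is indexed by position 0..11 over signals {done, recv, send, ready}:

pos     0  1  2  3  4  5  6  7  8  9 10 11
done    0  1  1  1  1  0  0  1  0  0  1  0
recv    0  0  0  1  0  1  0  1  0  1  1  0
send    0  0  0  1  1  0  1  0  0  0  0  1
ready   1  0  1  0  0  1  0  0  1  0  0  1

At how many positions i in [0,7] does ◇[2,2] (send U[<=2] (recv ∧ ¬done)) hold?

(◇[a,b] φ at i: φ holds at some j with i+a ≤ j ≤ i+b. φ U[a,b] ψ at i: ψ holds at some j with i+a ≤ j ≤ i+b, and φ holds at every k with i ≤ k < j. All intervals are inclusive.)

4

Evaluate at each i in [0,7]:
  i=0: ✗ (none in [2,2])
  i=1: ✓ (witness j=3)
  i=2: ✓ (witness j=4)
  i=3: ✓ (witness j=5)
  i=4: ✗ (none in [6,6])
  i=5: ✗ (none in [7,7])
  i=6: ✗ (none in [8,8])
  i=7: ✓ (witness j=9)
Positions where it holds: {1, 2, 3, 7} → 4.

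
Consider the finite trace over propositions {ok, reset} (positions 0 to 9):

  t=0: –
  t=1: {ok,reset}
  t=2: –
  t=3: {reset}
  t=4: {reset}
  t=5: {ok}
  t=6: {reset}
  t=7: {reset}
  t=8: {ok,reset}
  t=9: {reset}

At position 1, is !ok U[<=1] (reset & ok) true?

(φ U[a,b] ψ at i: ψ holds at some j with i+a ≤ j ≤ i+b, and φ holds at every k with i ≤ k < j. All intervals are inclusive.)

Holds

Need some j in [1,2] with (reset & ok), and !ok at every k in [1,j-1].
  j=1: (reset & ok) holds; no prefix to check → satisfied.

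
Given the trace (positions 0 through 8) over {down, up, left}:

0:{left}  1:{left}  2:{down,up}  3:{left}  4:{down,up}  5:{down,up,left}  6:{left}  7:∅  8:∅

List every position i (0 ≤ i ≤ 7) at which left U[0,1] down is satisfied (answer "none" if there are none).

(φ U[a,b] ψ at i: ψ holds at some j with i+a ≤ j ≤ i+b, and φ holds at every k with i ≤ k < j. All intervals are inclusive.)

Evaluate at each i in [0,7]:
  i=0: ✗ (no rhs in [0,1])
  i=1: ✓ (rhs at j=2; lhs holds on [1,1])
  i=2: ✓ (rhs at j=2)
  i=3: ✓ (rhs at j=4; lhs holds on [3,3])
  i=4: ✓ (rhs at j=4)
  i=5: ✓ (rhs at j=5)
  i=6: ✗ (no rhs in [6,7])
  i=7: ✗ (no rhs in [7,8])

1, 2, 3, 4, 5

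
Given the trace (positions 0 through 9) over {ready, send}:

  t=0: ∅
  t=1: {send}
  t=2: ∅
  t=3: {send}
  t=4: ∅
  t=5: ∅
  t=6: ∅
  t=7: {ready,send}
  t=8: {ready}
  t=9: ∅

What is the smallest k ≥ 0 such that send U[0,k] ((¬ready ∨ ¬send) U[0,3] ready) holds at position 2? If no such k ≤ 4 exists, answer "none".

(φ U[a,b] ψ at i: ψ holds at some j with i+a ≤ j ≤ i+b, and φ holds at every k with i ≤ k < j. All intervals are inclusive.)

Need earliest j ≥ 2 with ((¬ready ∨ ¬send) U[0,3] ready), and send at every k in [2,j-1].
  j=2: rhs fails.
  j=3: rhs fails.
  j=4: rhs holds but lhs fails at k=2.
  j=5: rhs holds but lhs fails at k=2.
  j=6: rhs holds but lhs fails at k=2.
No witness within the range → none.

none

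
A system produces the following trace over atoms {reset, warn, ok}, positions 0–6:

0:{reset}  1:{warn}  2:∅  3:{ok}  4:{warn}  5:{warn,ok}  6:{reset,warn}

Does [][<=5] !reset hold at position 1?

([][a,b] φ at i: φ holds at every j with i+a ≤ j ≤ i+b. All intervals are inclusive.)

Does not hold

Check !reset at every j in [1,6]:
  j=1: true
  j=2: true
  j=3: true
  j=4: true
  j=5: true
  j=6: false
Fails at j=6 → formula fails.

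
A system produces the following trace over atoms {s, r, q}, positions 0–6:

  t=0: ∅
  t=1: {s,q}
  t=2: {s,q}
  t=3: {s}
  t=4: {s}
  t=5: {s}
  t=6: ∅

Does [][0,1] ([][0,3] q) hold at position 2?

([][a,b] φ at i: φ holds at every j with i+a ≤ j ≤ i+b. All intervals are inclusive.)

Check [][0,3] q at every j in [2,3]:
  j=2: fails at 3
  j=3: fails at 3
Fails at j=2 → formula fails.

Does not hold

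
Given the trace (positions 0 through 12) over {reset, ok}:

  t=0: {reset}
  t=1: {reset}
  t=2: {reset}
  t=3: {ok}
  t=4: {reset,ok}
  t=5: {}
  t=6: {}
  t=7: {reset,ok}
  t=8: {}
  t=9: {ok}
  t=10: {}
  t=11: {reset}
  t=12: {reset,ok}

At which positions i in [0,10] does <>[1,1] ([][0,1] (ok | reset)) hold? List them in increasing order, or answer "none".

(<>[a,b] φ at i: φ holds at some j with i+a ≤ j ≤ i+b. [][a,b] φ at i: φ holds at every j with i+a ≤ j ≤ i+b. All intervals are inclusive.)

Evaluate at each i in [0,10]:
  i=0: ✓ (witness j=1)
  i=1: ✓ (witness j=2)
  i=2: ✓ (witness j=3)
  i=3: ✗ (none in [4,4])
  i=4: ✗ (none in [5,5])
  i=5: ✗ (none in [6,6])
  i=6: ✗ (none in [7,7])
  i=7: ✗ (none in [8,8])
  i=8: ✗ (none in [9,9])
  i=9: ✗ (none in [10,10])
  i=10: ✓ (witness j=11)

0, 1, 2, 10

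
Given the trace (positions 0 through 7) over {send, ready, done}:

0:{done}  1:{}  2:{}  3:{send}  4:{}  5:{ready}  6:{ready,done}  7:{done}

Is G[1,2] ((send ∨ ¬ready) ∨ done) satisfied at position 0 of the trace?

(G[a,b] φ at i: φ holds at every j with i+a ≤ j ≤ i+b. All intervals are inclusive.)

Yes

Check ((send ∨ ¬ready) ∨ done) at every j in [1,2]:
  j=1: true
  j=2: true
All positions satisfy it → formula holds.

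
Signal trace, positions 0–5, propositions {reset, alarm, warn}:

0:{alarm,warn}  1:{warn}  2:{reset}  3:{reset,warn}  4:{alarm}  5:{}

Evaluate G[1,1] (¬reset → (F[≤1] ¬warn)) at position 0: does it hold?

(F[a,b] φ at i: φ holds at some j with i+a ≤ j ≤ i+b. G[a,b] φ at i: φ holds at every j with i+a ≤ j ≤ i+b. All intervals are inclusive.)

Check (¬reset → (F[≤1] ¬warn)) at every j in [1,1]:
  j=1: antecedent true; consequent holds (witness at 2) → ✓
All positions satisfy it → formula holds.

Yes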